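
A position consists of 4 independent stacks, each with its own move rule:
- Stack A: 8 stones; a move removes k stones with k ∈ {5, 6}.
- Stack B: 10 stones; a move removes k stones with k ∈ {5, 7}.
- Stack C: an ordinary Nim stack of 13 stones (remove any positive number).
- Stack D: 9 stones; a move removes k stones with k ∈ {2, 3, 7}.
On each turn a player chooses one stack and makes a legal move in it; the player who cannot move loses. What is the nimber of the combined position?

12

Grundy values for stack A (subtraction set {5, 6}):
k:     0  1  2  3  4  5  6  7  8
g(k):  0  0  0  0  0  1  1  1  1
So g(8) = 1.
Build the Grundy sequence for stack B with g(k) = mex{g(k−s) : s ∈ {5, 7}, s ≤ k}:
k:     0  1  2  3  4  5  6  7  8  9 10
g(k):  0  0  0  0  0  1  1  1  1  1  2
So g(10) = 2.
Stack C is a plain Nim stack of size 13, so its Grundy value is 13.
Build the Grundy sequence for stack D with g(k) = mex{g(k−s) : s ∈ {2, 3, 7}, s ≤ k}:
k:     0  1  2  3  4  5  6  7  8  9
g(k):  0  0  1  1  2  0  0  1  1  2
So g(9) = 2.
The value of a disjunctive sum is the nim-sum of the parts.
Combined value = 1 ⊕ 2 ⊕ 13 ⊕ 2 = 12.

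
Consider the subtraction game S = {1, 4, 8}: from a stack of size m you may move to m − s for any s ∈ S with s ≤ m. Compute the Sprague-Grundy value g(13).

1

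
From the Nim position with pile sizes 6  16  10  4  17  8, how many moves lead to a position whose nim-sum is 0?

1

In binary:
  00110  (6)
  10000  (16)
  01010  (10)
  00100  (4)
  10001  (17)
  01000  (8)
  -----
  00001  (1)
The overall nim-sum is X = 1. A pile of size p has a winning move iff p XOR X < p (reduce it to p XOR X).
  6: 6 XOR 1 = 7 ≥ 6 — no move.
  16: 16 XOR 1 = 17 ≥ 16 — no move.
  10: 10 XOR 1 = 11 ≥ 10 — no move.
  4: 4 XOR 1 = 5 ≥ 4 — no move.
  17: 17 XOR 1 = 16 < 17 — winning move (to 16).
  8: 8 XOR 1 = 9 ≥ 8 — no move.
That gives 1 winning move.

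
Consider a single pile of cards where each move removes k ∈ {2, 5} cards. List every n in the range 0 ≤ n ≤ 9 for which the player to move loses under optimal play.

0, 1, 4, 7, 8

Grundy values for subtraction set {2, 5}:
k:     0  1  2  3  4  5  6  7  8  9
g(k):  0  0  1  1  0  2  1  0  0  1
The P-positions (g = 0) in 0..9 are 0, 1, 4, 7, 8.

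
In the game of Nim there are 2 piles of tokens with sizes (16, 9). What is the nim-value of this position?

25

Nim-sum: 16 XOR 9 = 25.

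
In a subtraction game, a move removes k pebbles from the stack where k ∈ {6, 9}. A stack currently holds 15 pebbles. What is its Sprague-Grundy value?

Compute g(0), g(1), … for moves {6, 9}:
k:     0  1  2  3  4  5  6  7  8  9 10 11 12 13 14 15
g(k):  0  0  0  0  0  0  1  1  1  1  1  1  2  2  2  0
So g(15) = 0.

0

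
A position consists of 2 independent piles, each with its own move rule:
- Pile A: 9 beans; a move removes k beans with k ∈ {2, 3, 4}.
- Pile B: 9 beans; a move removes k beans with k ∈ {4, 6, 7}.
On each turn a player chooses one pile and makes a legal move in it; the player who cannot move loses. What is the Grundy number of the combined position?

Build the Grundy sequence for pile A with g(k) = mex{g(k−s) : s ∈ {2, 3, 4}, s ≤ k}:
g(0) = mex{} = 0
g(1) = mex{} = 0
g(2) = mex{0} = 1
g(3) = mex{0} = 1
g(4) = mex{0,1} = 2
g(5) = mex{0,1} = 2
g(6) = mex{1,2} = 0
g(7) = mex{1,2} = 0
g(8) = mex{0,2} = 1
g(9) = mex{0,2} = 1
So g(9) = 1.
For pile B, compute g(0), g(1), … with moves {4, 6, 7}:
k:     0  1  2  3  4  5  6  7  8  9
g(k):  0  0  0  0  1  1  1  1  2  2
So g(9) = 2.
By the Sprague-Grundy theorem, the Grundy value of a sum of independent games is the XOR of the component values.
Combined value = 1 XOR 2 = 3.

3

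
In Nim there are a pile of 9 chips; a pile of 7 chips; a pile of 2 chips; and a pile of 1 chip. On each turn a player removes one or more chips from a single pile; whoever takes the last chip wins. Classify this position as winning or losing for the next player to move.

Winning position

Write each in binary and XOR column by column:
  1001  (9)
  0111  (7)
  0010  (2)
  0001  (1)
  ----
  1101  (13)
The nim-sum is 13 ≠ 0, so this is an N-position: the player to move can win.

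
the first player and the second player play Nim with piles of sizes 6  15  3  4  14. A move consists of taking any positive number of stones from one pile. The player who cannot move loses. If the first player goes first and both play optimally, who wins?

Compute the nim-sum pairwise:
6 XOR 15 = 9
9 XOR 3 = 10
10 XOR 4 = 14
14 XOR 14 = 0
The nim-sum is 0, so this is a P-position: the player to move is in a losing position under optimal play; the first player is about to move from it and so loses — the second player wins.

the second player wins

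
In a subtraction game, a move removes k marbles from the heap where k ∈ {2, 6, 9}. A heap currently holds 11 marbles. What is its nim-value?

3

Compute g(0), g(1), … for moves {2, 6, 9}:
k:     0  1  2  3  4  5  6  7  8  9 10 11
g(k):  0  0  1  1  0  0  1  1  0  2  1  3
So g(11) = 3.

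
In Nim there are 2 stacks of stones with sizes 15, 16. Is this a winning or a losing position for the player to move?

Compute the nim-sum pairwise:
15 XOR 16 = 31
The nim-sum is 31 ≠ 0, so this is an N-position: the player to move can win.

Winning position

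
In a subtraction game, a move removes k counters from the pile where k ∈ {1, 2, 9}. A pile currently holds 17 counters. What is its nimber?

1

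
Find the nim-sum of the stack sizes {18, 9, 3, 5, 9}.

20

Compute the nim-sum pairwise:
18 ^ 9 = 27
27 ^ 3 = 24
24 ^ 5 = 29
29 ^ 9 = 20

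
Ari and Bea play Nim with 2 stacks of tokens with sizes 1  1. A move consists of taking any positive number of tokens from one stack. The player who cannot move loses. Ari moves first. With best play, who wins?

Compute the nim-sum pairwise:
1 ^ 1 = 0
The nim-sum is 0, so this is a P-position: the player to move is in a losing position under optimal play; Ari is about to move from it and so loses — Bea wins.

Bea wins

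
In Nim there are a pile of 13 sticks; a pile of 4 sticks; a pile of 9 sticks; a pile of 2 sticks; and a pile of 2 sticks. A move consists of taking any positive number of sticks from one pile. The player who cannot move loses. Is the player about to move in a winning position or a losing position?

Compute the nim-sum pairwise:
13 XOR 4 = 9
9 XOR 9 = 0
0 XOR 2 = 2
2 XOR 2 = 0
The nim-sum is 0, so this is a P-position: the player to move is in a losing position under optimal play.

Losing position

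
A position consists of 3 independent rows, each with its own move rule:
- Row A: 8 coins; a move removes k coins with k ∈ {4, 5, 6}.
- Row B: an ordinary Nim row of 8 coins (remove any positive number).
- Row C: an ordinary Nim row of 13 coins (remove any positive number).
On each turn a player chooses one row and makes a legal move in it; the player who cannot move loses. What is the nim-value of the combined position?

7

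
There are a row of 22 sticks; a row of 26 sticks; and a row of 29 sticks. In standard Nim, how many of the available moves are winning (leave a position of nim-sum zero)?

3

Bitwise XOR of the heap sizes:
  10110  (22)
  11010  (26)
  11101  (29)
  -----
  10001  (17)
The overall nim-sum is X = 17. A row of size p has a winning move iff p XOR X < p (reduce it to p XOR X).
  22: 22 XOR 17 = 7 < 22 — winning move (to 7).
  26: 26 XOR 17 = 11 < 26 — winning move (to 11).
  29: 29 XOR 17 = 12 < 29 — winning move (to 12).
That gives 3 winning moves.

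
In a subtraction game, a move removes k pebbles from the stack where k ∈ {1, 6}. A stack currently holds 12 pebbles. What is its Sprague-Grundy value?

Grundy values for subtraction set {1, 6}:
k:     0  1  2  3  4  5  6  7  8  9 10 11 12
g(k):  0  1  0  1  0  1  2  0  1  0  1  0  1
So g(12) = 1.

1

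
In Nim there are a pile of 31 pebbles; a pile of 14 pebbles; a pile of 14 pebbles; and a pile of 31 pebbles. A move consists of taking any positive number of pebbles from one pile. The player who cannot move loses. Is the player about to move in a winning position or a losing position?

Losing position

Nim-sum: 31 ^ 14 ^ 14 ^ 31 = 0.
The nim-sum is 0, so this is a P-position: the player to move is in a losing position under optimal play.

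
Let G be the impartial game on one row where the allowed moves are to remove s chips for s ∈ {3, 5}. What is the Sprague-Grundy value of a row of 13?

Compute g(0), g(1), … for moves {3, 5}:
k:     0  1  2  3  4  5  6  7  8  9 10 11 12 13
g(k):  0  0  0  1  1  1  2  2  0  0  0  1  1  1
So g(13) = 1.

1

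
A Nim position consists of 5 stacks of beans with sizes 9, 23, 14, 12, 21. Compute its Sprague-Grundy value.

In binary:
  01001  (9)
  10111  (23)
  01110  (14)
  01100  (12)
  10101  (21)
  -----
  01001  (9)

9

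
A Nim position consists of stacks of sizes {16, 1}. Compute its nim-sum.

17

Compute the nim-sum pairwise:
16 ⊕ 1 = 17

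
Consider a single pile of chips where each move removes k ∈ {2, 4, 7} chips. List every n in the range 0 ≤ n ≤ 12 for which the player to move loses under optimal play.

0, 1, 6, 9, 12

Build the Grundy sequence with g(k) = mex{g(k−s) : s ∈ {2, 4, 7}, s ≤ k}:
g(0) = mex{} = 0
g(1) = mex{} = 0
g(2) = mex{0} = 1
g(3) = mex{0} = 1
g(4) = mex{0,1} = 2
g(5) = mex{0,1} = 2
g(6) = mex{1,2} = 0
g(7) = mex{0,1,2} = 3
g(8) = mex{0,2} = 1
g(9) = mex{1,2,3} = 0
g(10) = mex{0,1} = 2
g(11) = mex{0,2,3} = 1
g(12) = mex{1,2} = 0
The P-positions (g = 0) in 0..12 are 0, 1, 6, 9, 12.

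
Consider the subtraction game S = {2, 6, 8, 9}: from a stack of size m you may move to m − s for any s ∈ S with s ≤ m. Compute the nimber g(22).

Build the Grundy sequence with g(k) = mex{g(k−s) : s ∈ {2, 6, 8, 9}, s ≤ k}:
k:     0  1  2  3  4  5  6  7  8  9 10 11 12 13 14 15 16 17 18 19 20 21 22
g(k):  0  0  1  1  0  0  1  1  2  2  3  3  2  2  3  0  0  1  1  0  0  1  1
So g(22) = 1.

1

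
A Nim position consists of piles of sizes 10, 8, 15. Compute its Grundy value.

Bitwise XOR of the heap sizes:
  1010  (10)
  1000  (8)
  1111  (15)
  ----
  1101  (13)

13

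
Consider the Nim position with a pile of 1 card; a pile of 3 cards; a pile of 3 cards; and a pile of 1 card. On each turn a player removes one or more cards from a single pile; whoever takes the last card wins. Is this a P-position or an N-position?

P-position

Nim-sum: 1 ⊕ 3 ⊕ 3 ⊕ 1 = 0.
The nim-sum is 0, so this is a P-position: the player to move is in a losing position under optimal play.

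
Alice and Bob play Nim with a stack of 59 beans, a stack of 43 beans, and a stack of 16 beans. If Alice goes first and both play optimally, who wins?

Write each in binary and XOR column by column:
  111011  (59)
  101011  (43)
  010000  (16)
  ------
  000000  (0)
The nim-sum is 0, so this is a P-position: the player to move is in a losing position under optimal play; Alice is about to move from it and so loses — Bob wins.

Bob wins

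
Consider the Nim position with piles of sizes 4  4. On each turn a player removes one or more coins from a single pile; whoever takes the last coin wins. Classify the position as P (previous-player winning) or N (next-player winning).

Nim-sum: 4 ^ 4 = 0.
The nim-sum is 0, so this is a P-position: the player to move is in a losing position under optimal play.

P-position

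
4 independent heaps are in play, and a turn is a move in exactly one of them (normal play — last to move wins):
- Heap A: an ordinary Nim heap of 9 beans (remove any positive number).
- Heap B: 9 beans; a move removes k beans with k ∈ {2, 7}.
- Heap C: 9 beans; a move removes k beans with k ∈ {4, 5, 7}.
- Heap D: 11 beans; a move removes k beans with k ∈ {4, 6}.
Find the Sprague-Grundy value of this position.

11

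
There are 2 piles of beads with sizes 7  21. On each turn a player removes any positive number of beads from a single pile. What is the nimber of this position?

18

Write each in binary and XOR column by column:
  00111  (7)
  10101  (21)
  -----
  10010  (18)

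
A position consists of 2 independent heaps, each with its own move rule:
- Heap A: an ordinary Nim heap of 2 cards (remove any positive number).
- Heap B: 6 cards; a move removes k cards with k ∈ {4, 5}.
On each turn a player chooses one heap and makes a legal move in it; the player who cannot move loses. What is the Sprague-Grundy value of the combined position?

3

Heap A is a plain Nim heap of size 2, so its Grundy value is 2.
For heap B, compute g(0), g(1), … with moves {4, 5}:
k:     0  1  2  3  4  5  6
g(k):  0  0  0  0  1  1  1
So g(6) = 1.
By the Sprague-Grundy theorem, the Grundy value of a sum of independent games is the XOR of the component values.
Combined value = 2 XOR 1 = 3.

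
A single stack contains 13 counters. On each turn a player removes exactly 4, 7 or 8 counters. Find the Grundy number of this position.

Compute g(0), g(1), … for moves {4, 7, 8}:
g(0) = mex{} = 0
g(1) = mex{} = 0
g(2) = mex{} = 0
g(3) = mex{} = 0
g(4) = mex{0} = 1
g(5) = mex{0} = 1
g(6) = mex{0} = 1
g(7) = mex{0} = 1
g(8) = mex{0,1} = 2
g(9) = mex{0,1} = 2
g(10) = mex{0,1} = 2
g(11) = mex{0,1} = 2
g(12) = mex{1,2} = 0
g(13) = mex{1,2} = 0
So g(13) = 0.

0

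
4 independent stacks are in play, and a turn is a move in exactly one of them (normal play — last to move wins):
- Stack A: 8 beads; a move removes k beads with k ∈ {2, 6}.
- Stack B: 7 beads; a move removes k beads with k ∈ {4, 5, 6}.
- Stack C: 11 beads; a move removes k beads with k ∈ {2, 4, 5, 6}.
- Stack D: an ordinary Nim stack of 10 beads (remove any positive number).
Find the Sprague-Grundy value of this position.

10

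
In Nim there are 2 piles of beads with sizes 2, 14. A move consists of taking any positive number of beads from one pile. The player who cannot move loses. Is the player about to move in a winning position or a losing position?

Winning position

Nim-sum: 2 XOR 14 = 12.
The nim-sum is 12 ≠ 0, so this is an N-position: the player to move can win.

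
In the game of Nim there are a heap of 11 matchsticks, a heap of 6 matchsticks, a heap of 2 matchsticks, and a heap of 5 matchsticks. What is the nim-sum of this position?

Nim-sum: 11 ⊕ 6 ⊕ 2 ⊕ 5 = 10.

10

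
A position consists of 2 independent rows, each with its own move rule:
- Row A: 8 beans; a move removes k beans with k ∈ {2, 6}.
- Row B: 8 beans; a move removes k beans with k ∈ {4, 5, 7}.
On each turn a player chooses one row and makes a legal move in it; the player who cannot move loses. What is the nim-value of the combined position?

Build the Grundy sequence for row A with g(k) = mex{g(k−s) : s ∈ {2, 6}, s ≤ k}:
k:     0  1  2  3  4  5  6  7  8
g(k):  0  0  1  1  0  0  1  1  0
So g(8) = 0.
For row B, compute g(0), g(1), … with moves {4, 5, 7}:
g(0) = mex{} = 0
g(1) = mex{} = 0
g(2) = mex{} = 0
g(3) = mex{} = 0
g(4) = mex{0} = 1
g(5) = mex{0} = 1
g(6) = mex{0} = 1
g(7) = mex{0} = 1
g(8) = mex{0,1} = 2
So g(8) = 2.
By the Sprague-Grundy theorem, the Grundy value of a sum of independent games is the XOR of the component values.
Combined value = 0 XOR 2 = 2.

2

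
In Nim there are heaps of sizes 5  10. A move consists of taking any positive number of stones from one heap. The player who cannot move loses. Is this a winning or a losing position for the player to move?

Winning position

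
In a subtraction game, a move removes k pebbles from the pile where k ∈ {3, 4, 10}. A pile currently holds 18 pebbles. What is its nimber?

Compute g(0), g(1), … for moves {3, 4, 10}:
k:     0  1  2  3  4  5  6  7  8  9 10 11 12 13 14 15 16 17 18
g(k):  0  0  0  1  1  1  2  0  0  0  1  1  1  2  0  0  0  1  1
So g(18) = 1.

1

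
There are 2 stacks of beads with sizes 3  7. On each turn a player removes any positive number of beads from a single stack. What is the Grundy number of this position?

4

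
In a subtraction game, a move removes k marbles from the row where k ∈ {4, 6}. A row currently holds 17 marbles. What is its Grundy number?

1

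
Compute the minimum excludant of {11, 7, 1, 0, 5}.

The values 0, 1 are all present; 2 is the first non-negative integer missing from the set.

2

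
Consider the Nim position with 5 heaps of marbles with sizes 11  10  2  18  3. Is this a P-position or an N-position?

Nim-sum: 11 ^ 10 ^ 2 ^ 18 ^ 3 = 18.
The nim-sum is 18 ≠ 0, so this is an N-position: the player to move can win.

N-position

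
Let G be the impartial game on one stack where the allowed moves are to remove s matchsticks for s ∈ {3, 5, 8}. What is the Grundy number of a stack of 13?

0

Build the Grundy sequence with g(k) = mex{g(k−s) : s ∈ {3, 5, 8}, s ≤ k}:
g(0) = mex{} = 0
g(1) = mex{} = 0
g(2) = mex{} = 0
g(3) = mex{0} = 1
g(4) = mex{0} = 1
g(5) = mex{0} = 1
g(6) = mex{0,1} = 2
g(7) = mex{0,1} = 2
g(8) = mex{0,1} = 2
g(9) = mex{0,1,2} = 3
g(10) = mex{0,1,2} = 3
g(11) = mex{1,2} = 0
g(12) = mex{1,2,3} = 0
g(13) = mex{1,2,3} = 0
So g(13) = 0.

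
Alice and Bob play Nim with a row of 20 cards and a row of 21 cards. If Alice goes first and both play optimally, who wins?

Alice wins

Bitwise XOR of the heap sizes:
  10100  (20)
  10101  (21)
  -----
  00001  (1)
The nim-sum is 1 ≠ 0, so this is an N-position: the player to move can win; Alice has a winning move.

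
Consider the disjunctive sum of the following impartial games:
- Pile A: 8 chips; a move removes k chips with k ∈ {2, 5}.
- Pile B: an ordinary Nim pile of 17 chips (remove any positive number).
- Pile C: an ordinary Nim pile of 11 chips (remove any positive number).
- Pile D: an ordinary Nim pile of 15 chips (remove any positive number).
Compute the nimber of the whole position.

For pile A, compute g(0), g(1), … with moves {2, 5}:
g(0) = mex{} = 0
g(1) = mex{} = 0
g(2) = mex{0} = 1
g(3) = mex{0} = 1
g(4) = mex{1} = 0
g(5) = mex{0,1} = 2
g(6) = mex{0} = 1
g(7) = mex{1,2} = 0
g(8) = mex{1} = 0
So g(8) = 0.
Pile B is a plain Nim pile of size 17, so its Grundy value is 17.
Pile C is a plain Nim pile of size 11, so its Grundy value is 11.
Pile D is a plain Nim pile of size 15, so its Grundy value is 15.
By the Sprague-Grundy theorem, the Grundy value of a sum of independent games is the XOR of the component values.
Combined value = 0 ⊕ 17 ⊕ 11 ⊕ 15 = 21.

21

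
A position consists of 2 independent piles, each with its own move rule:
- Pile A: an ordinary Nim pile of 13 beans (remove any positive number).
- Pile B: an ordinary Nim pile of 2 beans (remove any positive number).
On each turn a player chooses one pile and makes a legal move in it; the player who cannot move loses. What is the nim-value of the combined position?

Pile A is a plain Nim pile of size 13, so its Grundy value is 13.
Pile B is a plain Nim pile of size 2, so its Grundy value is 2.
The value of a disjunctive sum is the nim-sum of the parts.
Combined value = 13 ⊕ 2 = 15.

15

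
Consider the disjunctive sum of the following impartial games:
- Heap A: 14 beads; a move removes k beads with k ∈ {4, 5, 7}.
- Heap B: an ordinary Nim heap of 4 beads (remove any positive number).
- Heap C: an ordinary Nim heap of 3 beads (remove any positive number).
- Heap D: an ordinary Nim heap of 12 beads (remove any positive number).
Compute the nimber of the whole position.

For heap A, compute g(0), g(1), … with moves {4, 5, 7}:
k:     0  1  2  3  4  5  6  7  8  9 10 11 12 13 14
g(k):  0  0  0  0  1  1  1  1  2  2  2  0  0  0  0
So g(14) = 0.
Heap B is a plain Nim heap of size 4, so its Grundy value is 4.
Heap C is a plain Nim heap of size 3, so its Grundy value is 3.
Heap D is a plain Nim heap of size 12, so its Grundy value is 12.
The value of a disjunctive sum is the nim-sum of the parts.
Combined value = 0 XOR 4 XOR 3 XOR 12 = 11.

11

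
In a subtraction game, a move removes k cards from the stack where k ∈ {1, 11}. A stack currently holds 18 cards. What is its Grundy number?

0

Compute g(0), g(1), … for moves {1, 11}:
k:     0  1  2  3  4  5  6  7  8  9 10 11 12 13 14 15 16 17 18
g(k):  0  1  0  1  0  1  0  1  0  1  0  1  0  1  0  1  0  1  0
So g(18) = 0.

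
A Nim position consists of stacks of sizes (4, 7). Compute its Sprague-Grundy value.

In binary:
  100  (4)
  111  (7)
  ---
  011  (3)

3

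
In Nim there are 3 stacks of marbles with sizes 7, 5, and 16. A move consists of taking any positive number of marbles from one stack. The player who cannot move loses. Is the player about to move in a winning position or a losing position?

Write each in binary and XOR column by column:
  00111  (7)
  00101  (5)
  10000  (16)
  -----
  10010  (18)
The nim-sum is 18 ≠ 0, so this is an N-position: the player to move can win.

Winning position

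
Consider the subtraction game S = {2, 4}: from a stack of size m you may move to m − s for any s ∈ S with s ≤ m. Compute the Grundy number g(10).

2

Build the Grundy sequence with g(k) = mex{g(k−s) : s ∈ {2, 4}, s ≤ k}:
k:     0  1  2  3  4  5  6  7  8  9 10
g(k):  0  0  1  1  2  2  0  0  1  1  2
So g(10) = 2.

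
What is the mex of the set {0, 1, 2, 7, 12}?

The values 0, 1, 2 are all present; 3 is the first non-negative integer missing from the set.

3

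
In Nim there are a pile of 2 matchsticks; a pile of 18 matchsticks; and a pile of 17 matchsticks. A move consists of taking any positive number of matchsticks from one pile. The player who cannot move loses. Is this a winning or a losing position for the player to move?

Winning position

Write each in binary and XOR column by column:
  00010  (2)
  10010  (18)
  10001  (17)
  -----
  00001  (1)
The nim-sum is 1 ≠ 0, so this is an N-position: the player to move can win.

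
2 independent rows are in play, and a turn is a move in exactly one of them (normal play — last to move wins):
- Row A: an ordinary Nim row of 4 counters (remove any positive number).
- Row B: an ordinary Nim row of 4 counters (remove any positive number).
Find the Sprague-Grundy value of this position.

0

Row A is a plain Nim row of size 4, so its Grundy value is 4.
Row B is a plain Nim row of size 4, so its Grundy value is 4.
The value of a disjunctive sum is the nim-sum of the parts.
Combined value = 4 XOR 4 = 0.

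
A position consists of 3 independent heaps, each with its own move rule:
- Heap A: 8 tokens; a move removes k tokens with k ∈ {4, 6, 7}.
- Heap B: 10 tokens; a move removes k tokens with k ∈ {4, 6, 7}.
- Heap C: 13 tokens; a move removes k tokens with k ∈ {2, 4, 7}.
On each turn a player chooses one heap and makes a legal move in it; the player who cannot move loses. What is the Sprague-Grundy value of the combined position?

Build the Grundy sequence for heap A with g(k) = mex{g(k−s) : s ∈ {4, 6, 7}, s ≤ k}:
g(0) = mex{} = 0
g(1) = mex{} = 0
g(2) = mex{} = 0
g(3) = mex{} = 0
g(4) = mex{0} = 1
g(5) = mex{0} = 1
g(6) = mex{0} = 1
g(7) = mex{0} = 1
g(8) = mex{0,1} = 2
So g(8) = 2.
Build the Grundy sequence for heap B with g(k) = mex{g(k−s) : s ∈ {4, 6, 7}, s ≤ k}:
g(0) = mex{} = 0
g(1) = mex{} = 0
g(2) = mex{} = 0
g(3) = mex{} = 0
g(4) = mex{0} = 1
g(5) = mex{0} = 1
g(6) = mex{0} = 1
g(7) = mex{0} = 1
g(8) = mex{0,1} = 2
g(9) = mex{0,1} = 2
g(10) = mex{0,1} = 2
So g(10) = 2.
Grundy values for heap C (subtraction set {2, 4, 7}):
k:     0  1  2  3  4  5  6  7  8  9 10 11 12 13
g(k):  0  0  1  1  2  2  0  3  1  0  2  1  0  2
So g(13) = 2.
The value of a disjunctive sum is the nim-sum of the parts.
Combined value = 2 ⊕ 2 ⊕ 2 = 2.

2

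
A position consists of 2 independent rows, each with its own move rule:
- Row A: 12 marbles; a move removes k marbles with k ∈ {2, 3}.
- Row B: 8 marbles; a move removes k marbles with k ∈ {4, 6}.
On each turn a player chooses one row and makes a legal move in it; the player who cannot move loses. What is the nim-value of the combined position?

Build the Grundy sequence for row A with g(k) = mex{g(k−s) : s ∈ {2, 3}, s ≤ k}:
k:     0  1  2  3  4  5  6  7  8  9 10 11 12
g(k):  0  0  1  1  2  0  0  1  1  2  0  0  1
So g(12) = 1.
For row B, compute g(0), g(1), … with moves {4, 6}:
k:     0  1  2  3  4  5  6  7  8
g(k):  0  0  0  0  1  1  1  1  2
So g(8) = 2.
The value of a disjunctive sum is the nim-sum of the parts.
Combined value = 1 ⊕ 2 = 3.

3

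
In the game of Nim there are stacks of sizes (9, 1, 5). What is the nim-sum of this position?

Nim-sum: 9 ⊕ 1 ⊕ 5 = 13.

13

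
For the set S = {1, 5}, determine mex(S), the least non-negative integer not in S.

0 is not in the set, so the mex is 0.

0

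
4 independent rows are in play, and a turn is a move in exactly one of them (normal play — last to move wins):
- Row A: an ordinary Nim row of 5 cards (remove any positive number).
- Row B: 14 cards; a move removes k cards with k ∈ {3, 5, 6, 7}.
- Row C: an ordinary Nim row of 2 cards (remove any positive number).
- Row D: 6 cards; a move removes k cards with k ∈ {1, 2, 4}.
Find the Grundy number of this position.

6

Row A is a plain Nim row of size 5, so its Grundy value is 5.
For row B, compute g(0), g(1), … with moves {3, 5, 6, 7}:
k:     0  1  2  3  4  5  6  7  8  9 10 11 12 13 14
g(k):  0  0  0  1  1  1  2  2  2  3  0  0  0  1  1
So g(14) = 1.
Row C is a plain Nim row of size 2, so its Grundy value is 2.
For row D, compute g(0), g(1), … with moves {1, 2, 4}:
k:     0  1  2  3  4  5  6
g(k):  0  1  2  0  1  2  0
So g(6) = 0.
By the Sprague-Grundy theorem, the Grundy value of a sum of independent games is the XOR of the component values.
Combined value = 5 XOR 1 XOR 2 XOR 0 = 6.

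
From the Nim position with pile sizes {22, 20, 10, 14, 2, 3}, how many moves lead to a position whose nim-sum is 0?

3

Compute the nim-sum pairwise:
22 ⊕ 20 = 2
2 ⊕ 10 = 8
8 ⊕ 14 = 6
6 ⊕ 2 = 4
4 ⊕ 3 = 7
The overall nim-sum is X = 7. A pile of size p has a winning move iff p XOR X < p (reduce it to p XOR X).
  22: 22 XOR 7 = 17 < 22 — winning move (to 17).
  20: 20 XOR 7 = 19 < 20 — winning move (to 19).
  10: 10 XOR 7 = 13 ≥ 10 — no move.
  14: 14 XOR 7 = 9 < 14 — winning move (to 9).
  2: 2 XOR 7 = 5 ≥ 2 — no move.
  3: 3 XOR 7 = 4 ≥ 3 — no move.
That gives 3 winning moves.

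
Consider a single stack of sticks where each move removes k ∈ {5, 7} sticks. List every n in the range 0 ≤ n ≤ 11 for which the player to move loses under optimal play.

0, 1, 2, 3, 4

Compute g(0), g(1), … for moves {5, 7}:
k:     0  1  2  3  4  5  6  7  8  9 10 11
g(k):  0  0  0  0  0  1  1  1  1  1  2  2
The P-positions (g = 0) in 0..11 are 0, 1, 2, 3, 4.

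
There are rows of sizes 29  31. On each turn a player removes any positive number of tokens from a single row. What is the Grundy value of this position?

Nim-sum: 29 ⊕ 31 = 2.

2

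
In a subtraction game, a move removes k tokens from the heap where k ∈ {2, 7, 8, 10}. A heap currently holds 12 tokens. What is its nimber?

2

Build the Grundy sequence with g(k) = mex{g(k−s) : s ∈ {2, 7, 8, 10}, s ≤ k}:
k:     0  1  2  3  4  5  6  7  8  9 10 11 12
g(k):  0  0  1  1  0  0  1  1  2  2  3  3  2
So g(12) = 2.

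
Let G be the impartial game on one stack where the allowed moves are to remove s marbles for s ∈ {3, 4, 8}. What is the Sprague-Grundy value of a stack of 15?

1

Compute g(0), g(1), … for moves {3, 4, 8}:
k:     0  1  2  3  4  5  6  7  8  9 10 11 12 13 14 15
g(k):  0  0  0  1  1  1  2  0  2  3  1  3  0  0  0  1
So g(15) = 1.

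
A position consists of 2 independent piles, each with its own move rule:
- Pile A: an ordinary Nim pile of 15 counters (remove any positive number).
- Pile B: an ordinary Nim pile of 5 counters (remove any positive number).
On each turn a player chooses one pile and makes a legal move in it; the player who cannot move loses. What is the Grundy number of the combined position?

10

Pile A is a plain Nim pile of size 15, so its Grundy value is 15.
Pile B is a plain Nim pile of size 5, so its Grundy value is 5.
The value of a disjunctive sum is the nim-sum of the parts.
Combined value = 15 XOR 5 = 10.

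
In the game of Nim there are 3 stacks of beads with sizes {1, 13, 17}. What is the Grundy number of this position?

29

Compute the nim-sum pairwise:
1 ^ 13 = 12
12 ^ 17 = 29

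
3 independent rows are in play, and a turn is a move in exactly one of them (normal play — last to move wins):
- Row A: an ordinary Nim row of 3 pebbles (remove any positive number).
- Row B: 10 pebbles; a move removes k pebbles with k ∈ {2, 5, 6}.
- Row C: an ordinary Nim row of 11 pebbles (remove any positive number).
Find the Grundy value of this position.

Row A is a plain Nim row of size 3, so its Grundy value is 3.
Grundy values for row B (subtraction set {2, 5, 6}):
k:     0  1  2  3  4  5  6  7  8  9 10
g(k):  0  0  1  1  0  2  1  3  0  2  1
So g(10) = 1.
Row C is a plain Nim row of size 11, so its Grundy value is 11.
The value of a disjunctive sum is the nim-sum of the parts.
Combined value = 3 ⊕ 1 ⊕ 11 = 9.

9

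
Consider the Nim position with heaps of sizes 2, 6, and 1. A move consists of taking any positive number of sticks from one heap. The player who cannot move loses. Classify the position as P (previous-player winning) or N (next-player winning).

Compute the nim-sum pairwise:
2 ⊕ 6 = 4
4 ⊕ 1 = 5
The nim-sum is 5 ≠ 0, so this is an N-position: the player to move can win.

N-position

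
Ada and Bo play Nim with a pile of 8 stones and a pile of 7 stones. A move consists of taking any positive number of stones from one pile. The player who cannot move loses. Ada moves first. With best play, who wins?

Ada wins

Nim-sum: 8 ^ 7 = 15.
The nim-sum is 15 ≠ 0, so this is an N-position: the player to move can win; Ada has a winning move.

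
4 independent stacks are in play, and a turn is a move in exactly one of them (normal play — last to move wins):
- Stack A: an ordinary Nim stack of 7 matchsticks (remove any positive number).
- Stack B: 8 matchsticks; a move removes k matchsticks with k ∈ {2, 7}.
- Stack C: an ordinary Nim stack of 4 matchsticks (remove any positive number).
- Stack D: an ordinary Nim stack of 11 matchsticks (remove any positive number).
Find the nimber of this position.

10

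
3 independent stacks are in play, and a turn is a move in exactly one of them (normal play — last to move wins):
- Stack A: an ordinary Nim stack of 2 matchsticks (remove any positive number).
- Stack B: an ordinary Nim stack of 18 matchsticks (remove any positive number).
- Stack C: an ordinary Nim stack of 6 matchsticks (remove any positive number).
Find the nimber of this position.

Stack A is a plain Nim stack of size 2, so its Grundy value is 2.
Stack B is a plain Nim stack of size 18, so its Grundy value is 18.
Stack C is a plain Nim stack of size 6, so its Grundy value is 6.
The value of a disjunctive sum is the nim-sum of the parts.
Combined value = 2 XOR 18 XOR 6 = 22.

22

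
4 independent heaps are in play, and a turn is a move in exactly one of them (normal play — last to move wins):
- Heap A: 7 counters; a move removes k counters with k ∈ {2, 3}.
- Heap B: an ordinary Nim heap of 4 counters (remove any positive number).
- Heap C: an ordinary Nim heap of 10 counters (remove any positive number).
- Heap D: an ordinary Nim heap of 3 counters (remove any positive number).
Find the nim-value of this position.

12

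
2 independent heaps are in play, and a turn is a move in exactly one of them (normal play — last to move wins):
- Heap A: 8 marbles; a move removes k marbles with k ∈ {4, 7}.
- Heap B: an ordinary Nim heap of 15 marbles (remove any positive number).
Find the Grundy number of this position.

For heap A, compute g(0), g(1), … with moves {4, 7}:
g(0) = mex{} = 0
g(1) = mex{} = 0
g(2) = mex{} = 0
g(3) = mex{} = 0
g(4) = mex{0} = 1
g(5) = mex{0} = 1
g(6) = mex{0} = 1
g(7) = mex{0} = 1
g(8) = mex{0,1} = 2
So g(8) = 2.
Heap B is a plain Nim heap of size 15, so its Grundy value is 15.
The value of a disjunctive sum is the nim-sum of the parts.
Combined value = 2 ⊕ 15 = 13.

13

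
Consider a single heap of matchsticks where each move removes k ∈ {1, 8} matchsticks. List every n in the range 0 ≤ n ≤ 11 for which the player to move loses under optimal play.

Grundy values for subtraction set {1, 8}:
k:     0  1  2  3  4  5  6  7  8  9 10 11
g(k):  0  1  0  1  0  1  0  1  2  0  1  0
The P-positions (g = 0) in 0..11 are 0, 2, 4, 6, 9, 11.

0, 2, 4, 6, 9, 11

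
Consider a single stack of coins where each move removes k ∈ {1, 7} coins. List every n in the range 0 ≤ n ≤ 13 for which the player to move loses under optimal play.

0, 2, 4, 6, 8, 10, 12

Compute g(0), g(1), … for moves {1, 7}:
k:     0  1  2  3  4  5  6  7  8  9 10 11 12 13
g(k):  0  1  0  1  0  1  0  1  0  1  0  1  0  1
The P-positions (g = 0) in 0..13 are 0, 2, 4, 6, 8, 10, 12.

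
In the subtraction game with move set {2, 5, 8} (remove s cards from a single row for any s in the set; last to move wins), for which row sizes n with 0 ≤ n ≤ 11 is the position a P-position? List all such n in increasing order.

0, 1, 4, 7, 10, 11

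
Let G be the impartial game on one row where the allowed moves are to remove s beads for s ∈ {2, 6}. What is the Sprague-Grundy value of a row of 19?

1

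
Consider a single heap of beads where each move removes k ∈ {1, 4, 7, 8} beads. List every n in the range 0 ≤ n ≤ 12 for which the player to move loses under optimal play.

0, 2, 5, 11

Build the Grundy sequence with g(k) = mex{g(k−s) : s ∈ {1, 4, 7, 8}, s ≤ k}:
g(0) = mex{} = 0
g(1) = mex{0} = 1
g(2) = mex{1} = 0
g(3) = mex{0} = 1
g(4) = mex{0,1} = 2
g(5) = mex{1,2} = 0
g(6) = mex{0} = 1
g(7) = mex{0,1} = 2
g(8) = mex{0,1,2} = 3
g(9) = mex{0,1,3} = 2
g(10) = mex{0,1,2} = 3
g(11) = mex{1,2,3} = 0
g(12) = mex{0,2,3} = 1
The P-positions (g = 0) in 0..12 are 0, 2, 5, 11.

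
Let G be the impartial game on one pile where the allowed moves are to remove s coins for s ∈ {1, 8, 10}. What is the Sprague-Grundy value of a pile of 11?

Grundy values for subtraction set {1, 8, 10}:
k:     0  1  2  3  4  5  6  7  8  9 10 11
g(k):  0  1  0  1  0  1  0  1  2  0  1  0
So g(11) = 0.

0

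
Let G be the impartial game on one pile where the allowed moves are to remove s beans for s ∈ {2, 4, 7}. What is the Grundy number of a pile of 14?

1

Build the Grundy sequence with g(k) = mex{g(k−s) : s ∈ {2, 4, 7}, s ≤ k}:
k:     0  1  2  3  4  5  6  7  8  9 10 11 12 13 14
g(k):  0  0  1  1  2  2  0  3  1  0  2  1  0  2  1
So g(14) = 1.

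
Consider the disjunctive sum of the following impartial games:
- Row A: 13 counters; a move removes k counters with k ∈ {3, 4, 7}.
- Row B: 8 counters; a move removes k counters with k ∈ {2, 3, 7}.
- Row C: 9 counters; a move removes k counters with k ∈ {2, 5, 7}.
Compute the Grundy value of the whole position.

Build the Grundy sequence for row A with g(k) = mex{g(k−s) : s ∈ {3, 4, 7}, s ≤ k}:
k:     0  1  2  3  4  5  6  7  8  9 10 11 12 13
g(k):  0  0  0  1  1  1  2  2  2  3  0  0  0  1
So g(13) = 1.
Build the Grundy sequence for row B with g(k) = mex{g(k−s) : s ∈ {2, 3, 7}, s ≤ k}:
k:     0  1  2  3  4  5  6  7  8
g(k):  0  0  1  1  2  0  0  1  1
So g(8) = 1.
Grundy values for row C (subtraction set {2, 5, 7}):
k:     0  1  2  3  4  5  6  7  8  9
g(k):  0  0  1  1  0  2  1  3  2  2
So g(9) = 2.
The value of a disjunctive sum is the nim-sum of the parts.
Combined value = 1 ⊕ 1 ⊕ 2 = 2.

2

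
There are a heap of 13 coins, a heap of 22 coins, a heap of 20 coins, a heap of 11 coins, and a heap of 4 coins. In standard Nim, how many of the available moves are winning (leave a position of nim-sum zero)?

0

Compute the nim-sum pairwise:
13 ⊕ 22 = 27
27 ⊕ 20 = 15
15 ⊕ 11 = 4
4 ⊕ 4 = 0
The nim-sum is already 0, so every move leaves a nonzero nim-sum — there are no winning moves.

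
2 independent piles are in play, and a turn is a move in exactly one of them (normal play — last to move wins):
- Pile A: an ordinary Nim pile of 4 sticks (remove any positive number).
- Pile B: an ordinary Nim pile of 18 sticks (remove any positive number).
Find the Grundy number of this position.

Pile A is a plain Nim pile of size 4, so its Grundy value is 4.
Pile B is a plain Nim pile of size 18, so its Grundy value is 18.
By the Sprague-Grundy theorem, the Grundy value of a sum of independent games is the XOR of the component values.
Combined value = 4 XOR 18 = 22.

22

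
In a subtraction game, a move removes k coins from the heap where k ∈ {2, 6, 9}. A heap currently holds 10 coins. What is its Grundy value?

1

Compute g(0), g(1), … for moves {2, 6, 9}:
k:     0  1  2  3  4  5  6  7  8  9 10
g(k):  0  0  1  1  0  0  1  1  0  2  1
So g(10) = 1.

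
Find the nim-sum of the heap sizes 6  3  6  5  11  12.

1

Write each in binary and XOR column by column:
  0110  (6)
  0011  (3)
  0110  (6)
  0101  (5)
  1011  (11)
  1100  (12)
  ----
  0001  (1)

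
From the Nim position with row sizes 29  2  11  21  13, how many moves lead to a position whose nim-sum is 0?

In binary:
  11101  (29)
  00010  (2)
  01011  (11)
  10101  (21)
  01101  (13)
  -----
  01100  (12)
The overall nim-sum is X = 12. A row of size p has a winning move iff p XOR X < p (reduce it to p XOR X).
  29: 29 XOR 12 = 17 < 29 — winning move (to 17).
  2: 2 XOR 12 = 14 ≥ 2 — no move.
  11: 11 XOR 12 = 7 < 11 — winning move (to 7).
  21: 21 XOR 12 = 25 ≥ 21 — no move.
  13: 13 XOR 12 = 1 < 13 — winning move (to 1).
That gives 3 winning moves.

3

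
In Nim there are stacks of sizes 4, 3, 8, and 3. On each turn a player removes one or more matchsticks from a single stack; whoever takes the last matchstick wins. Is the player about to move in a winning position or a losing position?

Compute the nim-sum pairwise:
4 ^ 3 = 7
7 ^ 8 = 15
15 ^ 3 = 12
The nim-sum is 12 ≠ 0, so this is an N-position: the player to move can win.

Winning position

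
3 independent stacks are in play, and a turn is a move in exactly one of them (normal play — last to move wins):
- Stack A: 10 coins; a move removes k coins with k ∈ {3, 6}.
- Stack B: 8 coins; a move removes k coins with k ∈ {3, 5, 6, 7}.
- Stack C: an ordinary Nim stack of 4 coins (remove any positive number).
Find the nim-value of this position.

6

For stack A, compute g(0), g(1), … with moves {3, 6}:
k:     0  1  2  3  4  5  6  7  8  9 10
g(k):  0  0  0  1  1  1  2  2  2  0  0
So g(10) = 0.
Grundy values for stack B (subtraction set {3, 5, 6, 7}):
k:     0  1  2  3  4  5  6  7  8
g(k):  0  0  0  1  1  1  2  2  2
So g(8) = 2.
Stack C is a plain Nim stack of size 4, so its Grundy value is 4.
By the Sprague-Grundy theorem, the Grundy value of a sum of independent games is the XOR of the component values.
Combined value = 0 XOR 2 XOR 4 = 6.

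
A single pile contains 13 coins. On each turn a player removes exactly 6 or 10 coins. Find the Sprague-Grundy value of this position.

Grundy values for subtraction set {6, 10}:
k:     0  1  2  3  4  5  6  7  8  9 10 11 12 13
g(k):  0  0  0  0  0  0  1  1  1  1  1  1  2  2
So g(13) = 2.

2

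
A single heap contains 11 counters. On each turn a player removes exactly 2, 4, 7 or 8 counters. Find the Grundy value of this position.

Compute g(0), g(1), … for moves {2, 4, 7, 8}:
g(0) = mex{} = 0
g(1) = mex{} = 0
g(2) = mex{0} = 1
g(3) = mex{0} = 1
g(4) = mex{0,1} = 2
g(5) = mex{0,1} = 2
g(6) = mex{1,2} = 0
g(7) = mex{0,1,2} = 3
g(8) = mex{0,2} = 1
g(9) = mex{0,1,2,3} = 4
g(10) = mex{0,1} = 2
g(11) = mex{1,2,3,4} = 0
So g(11) = 0.

0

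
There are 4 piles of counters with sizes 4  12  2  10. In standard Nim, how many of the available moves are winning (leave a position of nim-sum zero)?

0

Compute the nim-sum pairwise:
4 ^ 12 = 8
8 ^ 2 = 10
10 ^ 10 = 0
The nim-sum is already 0, so every move leaves a nonzero nim-sum — there are no winning moves.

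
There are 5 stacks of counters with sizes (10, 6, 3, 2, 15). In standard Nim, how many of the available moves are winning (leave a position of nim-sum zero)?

Nim-sum: 10 ⊕ 6 ⊕ 3 ⊕ 2 ⊕ 15 = 2.
The overall nim-sum is X = 2. A stack of size p has a winning move iff p XOR X < p (reduce it to p XOR X).
  10: 10 XOR 2 = 8 < 10 — winning move (to 8).
  6: 6 XOR 2 = 4 < 6 — winning move (to 4).
  3: 3 XOR 2 = 1 < 3 — winning move (to 1).
  2: 2 XOR 2 = 0 < 2 — winning move (to 0).
  15: 15 XOR 2 = 13 < 15 — winning move (to 13).
That gives 5 winning moves.

5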